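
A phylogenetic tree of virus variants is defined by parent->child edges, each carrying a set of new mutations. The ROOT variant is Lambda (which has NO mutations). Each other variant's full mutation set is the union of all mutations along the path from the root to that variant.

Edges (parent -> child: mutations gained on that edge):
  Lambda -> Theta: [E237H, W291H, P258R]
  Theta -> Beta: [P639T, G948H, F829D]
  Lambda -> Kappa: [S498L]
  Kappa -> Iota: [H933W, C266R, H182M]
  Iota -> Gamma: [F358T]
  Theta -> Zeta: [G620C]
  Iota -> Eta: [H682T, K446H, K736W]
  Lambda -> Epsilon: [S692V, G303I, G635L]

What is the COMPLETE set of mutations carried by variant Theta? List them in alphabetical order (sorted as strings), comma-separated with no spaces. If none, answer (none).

At Lambda: gained [] -> total []
At Theta: gained ['E237H', 'W291H', 'P258R'] -> total ['E237H', 'P258R', 'W291H']

Answer: E237H,P258R,W291H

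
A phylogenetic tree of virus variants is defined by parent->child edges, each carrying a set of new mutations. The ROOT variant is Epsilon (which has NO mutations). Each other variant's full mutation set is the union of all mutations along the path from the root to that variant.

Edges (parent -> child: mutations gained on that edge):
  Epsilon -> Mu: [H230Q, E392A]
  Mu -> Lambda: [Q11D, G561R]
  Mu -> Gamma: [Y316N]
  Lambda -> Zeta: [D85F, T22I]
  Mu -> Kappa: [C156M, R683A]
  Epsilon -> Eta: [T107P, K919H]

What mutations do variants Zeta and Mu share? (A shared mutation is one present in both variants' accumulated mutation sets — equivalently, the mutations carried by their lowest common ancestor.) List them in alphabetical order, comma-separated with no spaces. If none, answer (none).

Answer: E392A,H230Q

Derivation:
Accumulating mutations along path to Zeta:
  At Epsilon: gained [] -> total []
  At Mu: gained ['H230Q', 'E392A'] -> total ['E392A', 'H230Q']
  At Lambda: gained ['Q11D', 'G561R'] -> total ['E392A', 'G561R', 'H230Q', 'Q11D']
  At Zeta: gained ['D85F', 'T22I'] -> total ['D85F', 'E392A', 'G561R', 'H230Q', 'Q11D', 'T22I']
Mutations(Zeta) = ['D85F', 'E392A', 'G561R', 'H230Q', 'Q11D', 'T22I']
Accumulating mutations along path to Mu:
  At Epsilon: gained [] -> total []
  At Mu: gained ['H230Q', 'E392A'] -> total ['E392A', 'H230Q']
Mutations(Mu) = ['E392A', 'H230Q']
Intersection: ['D85F', 'E392A', 'G561R', 'H230Q', 'Q11D', 'T22I'] ∩ ['E392A', 'H230Q'] = ['E392A', 'H230Q']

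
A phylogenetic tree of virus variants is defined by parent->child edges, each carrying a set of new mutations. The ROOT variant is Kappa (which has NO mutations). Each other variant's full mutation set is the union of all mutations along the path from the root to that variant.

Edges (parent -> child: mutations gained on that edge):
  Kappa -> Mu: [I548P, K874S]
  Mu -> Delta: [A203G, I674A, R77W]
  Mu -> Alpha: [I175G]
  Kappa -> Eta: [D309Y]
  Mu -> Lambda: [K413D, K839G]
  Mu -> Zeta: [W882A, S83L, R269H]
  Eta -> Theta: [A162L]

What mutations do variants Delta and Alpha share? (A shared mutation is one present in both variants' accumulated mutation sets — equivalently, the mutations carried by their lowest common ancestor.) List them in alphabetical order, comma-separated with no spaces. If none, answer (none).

Answer: I548P,K874S

Derivation:
Accumulating mutations along path to Delta:
  At Kappa: gained [] -> total []
  At Mu: gained ['I548P', 'K874S'] -> total ['I548P', 'K874S']
  At Delta: gained ['A203G', 'I674A', 'R77W'] -> total ['A203G', 'I548P', 'I674A', 'K874S', 'R77W']
Mutations(Delta) = ['A203G', 'I548P', 'I674A', 'K874S', 'R77W']
Accumulating mutations along path to Alpha:
  At Kappa: gained [] -> total []
  At Mu: gained ['I548P', 'K874S'] -> total ['I548P', 'K874S']
  At Alpha: gained ['I175G'] -> total ['I175G', 'I548P', 'K874S']
Mutations(Alpha) = ['I175G', 'I548P', 'K874S']
Intersection: ['A203G', 'I548P', 'I674A', 'K874S', 'R77W'] ∩ ['I175G', 'I548P', 'K874S'] = ['I548P', 'K874S']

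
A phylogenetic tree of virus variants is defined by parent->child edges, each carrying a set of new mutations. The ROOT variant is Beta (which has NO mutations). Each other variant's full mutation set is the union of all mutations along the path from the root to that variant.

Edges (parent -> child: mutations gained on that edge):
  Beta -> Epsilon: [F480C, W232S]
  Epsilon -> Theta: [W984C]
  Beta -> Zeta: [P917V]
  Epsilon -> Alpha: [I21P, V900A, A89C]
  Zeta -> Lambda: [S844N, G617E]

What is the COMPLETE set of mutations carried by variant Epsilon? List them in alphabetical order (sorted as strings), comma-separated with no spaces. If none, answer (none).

Answer: F480C,W232S

Derivation:
At Beta: gained [] -> total []
At Epsilon: gained ['F480C', 'W232S'] -> total ['F480C', 'W232S']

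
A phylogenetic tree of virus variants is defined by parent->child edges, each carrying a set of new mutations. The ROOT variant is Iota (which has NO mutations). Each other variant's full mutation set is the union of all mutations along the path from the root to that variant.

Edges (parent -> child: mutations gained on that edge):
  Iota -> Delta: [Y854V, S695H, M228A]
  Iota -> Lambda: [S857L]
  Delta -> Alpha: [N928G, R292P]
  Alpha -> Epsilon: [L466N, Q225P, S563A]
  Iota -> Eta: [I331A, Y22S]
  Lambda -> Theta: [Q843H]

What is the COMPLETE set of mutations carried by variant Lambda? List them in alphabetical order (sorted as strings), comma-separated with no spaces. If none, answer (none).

At Iota: gained [] -> total []
At Lambda: gained ['S857L'] -> total ['S857L']

Answer: S857L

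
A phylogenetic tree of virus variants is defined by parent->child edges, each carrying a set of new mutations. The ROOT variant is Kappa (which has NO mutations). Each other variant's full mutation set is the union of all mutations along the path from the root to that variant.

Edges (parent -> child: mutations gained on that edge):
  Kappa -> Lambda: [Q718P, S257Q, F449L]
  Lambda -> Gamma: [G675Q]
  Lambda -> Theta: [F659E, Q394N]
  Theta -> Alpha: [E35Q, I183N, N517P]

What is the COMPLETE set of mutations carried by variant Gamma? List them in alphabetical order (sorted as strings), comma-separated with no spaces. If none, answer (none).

At Kappa: gained [] -> total []
At Lambda: gained ['Q718P', 'S257Q', 'F449L'] -> total ['F449L', 'Q718P', 'S257Q']
At Gamma: gained ['G675Q'] -> total ['F449L', 'G675Q', 'Q718P', 'S257Q']

Answer: F449L,G675Q,Q718P,S257Q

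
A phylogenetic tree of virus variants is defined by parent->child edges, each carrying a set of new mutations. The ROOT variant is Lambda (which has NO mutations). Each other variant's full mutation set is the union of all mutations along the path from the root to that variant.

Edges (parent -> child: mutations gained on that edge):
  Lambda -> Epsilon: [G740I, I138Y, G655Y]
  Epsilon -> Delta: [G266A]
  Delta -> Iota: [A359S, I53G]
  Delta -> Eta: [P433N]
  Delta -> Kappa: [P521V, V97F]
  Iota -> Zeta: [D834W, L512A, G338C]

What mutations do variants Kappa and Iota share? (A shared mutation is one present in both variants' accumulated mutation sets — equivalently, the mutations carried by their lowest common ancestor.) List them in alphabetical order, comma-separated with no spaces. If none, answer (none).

Accumulating mutations along path to Kappa:
  At Lambda: gained [] -> total []
  At Epsilon: gained ['G740I', 'I138Y', 'G655Y'] -> total ['G655Y', 'G740I', 'I138Y']
  At Delta: gained ['G266A'] -> total ['G266A', 'G655Y', 'G740I', 'I138Y']
  At Kappa: gained ['P521V', 'V97F'] -> total ['G266A', 'G655Y', 'G740I', 'I138Y', 'P521V', 'V97F']
Mutations(Kappa) = ['G266A', 'G655Y', 'G740I', 'I138Y', 'P521V', 'V97F']
Accumulating mutations along path to Iota:
  At Lambda: gained [] -> total []
  At Epsilon: gained ['G740I', 'I138Y', 'G655Y'] -> total ['G655Y', 'G740I', 'I138Y']
  At Delta: gained ['G266A'] -> total ['G266A', 'G655Y', 'G740I', 'I138Y']
  At Iota: gained ['A359S', 'I53G'] -> total ['A359S', 'G266A', 'G655Y', 'G740I', 'I138Y', 'I53G']
Mutations(Iota) = ['A359S', 'G266A', 'G655Y', 'G740I', 'I138Y', 'I53G']
Intersection: ['G266A', 'G655Y', 'G740I', 'I138Y', 'P521V', 'V97F'] ∩ ['A359S', 'G266A', 'G655Y', 'G740I', 'I138Y', 'I53G'] = ['G266A', 'G655Y', 'G740I', 'I138Y']

Answer: G266A,G655Y,G740I,I138Y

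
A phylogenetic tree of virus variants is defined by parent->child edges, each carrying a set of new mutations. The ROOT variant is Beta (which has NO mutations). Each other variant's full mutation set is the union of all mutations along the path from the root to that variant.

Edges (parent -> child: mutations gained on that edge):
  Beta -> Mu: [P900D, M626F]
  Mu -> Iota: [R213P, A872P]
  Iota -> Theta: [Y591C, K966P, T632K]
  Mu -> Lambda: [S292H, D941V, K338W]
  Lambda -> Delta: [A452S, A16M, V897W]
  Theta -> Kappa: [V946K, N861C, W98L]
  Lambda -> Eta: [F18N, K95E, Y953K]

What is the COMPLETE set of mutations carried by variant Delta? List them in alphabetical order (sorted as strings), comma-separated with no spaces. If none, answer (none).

At Beta: gained [] -> total []
At Mu: gained ['P900D', 'M626F'] -> total ['M626F', 'P900D']
At Lambda: gained ['S292H', 'D941V', 'K338W'] -> total ['D941V', 'K338W', 'M626F', 'P900D', 'S292H']
At Delta: gained ['A452S', 'A16M', 'V897W'] -> total ['A16M', 'A452S', 'D941V', 'K338W', 'M626F', 'P900D', 'S292H', 'V897W']

Answer: A16M,A452S,D941V,K338W,M626F,P900D,S292H,V897W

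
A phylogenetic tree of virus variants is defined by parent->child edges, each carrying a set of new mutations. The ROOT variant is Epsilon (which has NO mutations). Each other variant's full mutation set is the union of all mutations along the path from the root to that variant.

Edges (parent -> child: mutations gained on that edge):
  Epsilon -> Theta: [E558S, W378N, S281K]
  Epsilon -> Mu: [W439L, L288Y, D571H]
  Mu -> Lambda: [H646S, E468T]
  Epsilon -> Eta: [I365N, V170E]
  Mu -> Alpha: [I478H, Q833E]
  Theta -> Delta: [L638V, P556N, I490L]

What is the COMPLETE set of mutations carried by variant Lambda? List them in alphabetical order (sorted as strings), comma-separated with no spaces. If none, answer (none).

Answer: D571H,E468T,H646S,L288Y,W439L

Derivation:
At Epsilon: gained [] -> total []
At Mu: gained ['W439L', 'L288Y', 'D571H'] -> total ['D571H', 'L288Y', 'W439L']
At Lambda: gained ['H646S', 'E468T'] -> total ['D571H', 'E468T', 'H646S', 'L288Y', 'W439L']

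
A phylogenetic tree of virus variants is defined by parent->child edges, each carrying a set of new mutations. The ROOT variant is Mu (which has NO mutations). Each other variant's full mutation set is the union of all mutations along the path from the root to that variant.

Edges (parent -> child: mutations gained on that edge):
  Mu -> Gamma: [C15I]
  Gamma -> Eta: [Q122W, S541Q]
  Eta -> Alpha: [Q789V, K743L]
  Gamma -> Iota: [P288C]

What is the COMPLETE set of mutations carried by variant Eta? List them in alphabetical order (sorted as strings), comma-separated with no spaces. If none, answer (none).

At Mu: gained [] -> total []
At Gamma: gained ['C15I'] -> total ['C15I']
At Eta: gained ['Q122W', 'S541Q'] -> total ['C15I', 'Q122W', 'S541Q']

Answer: C15I,Q122W,S541Q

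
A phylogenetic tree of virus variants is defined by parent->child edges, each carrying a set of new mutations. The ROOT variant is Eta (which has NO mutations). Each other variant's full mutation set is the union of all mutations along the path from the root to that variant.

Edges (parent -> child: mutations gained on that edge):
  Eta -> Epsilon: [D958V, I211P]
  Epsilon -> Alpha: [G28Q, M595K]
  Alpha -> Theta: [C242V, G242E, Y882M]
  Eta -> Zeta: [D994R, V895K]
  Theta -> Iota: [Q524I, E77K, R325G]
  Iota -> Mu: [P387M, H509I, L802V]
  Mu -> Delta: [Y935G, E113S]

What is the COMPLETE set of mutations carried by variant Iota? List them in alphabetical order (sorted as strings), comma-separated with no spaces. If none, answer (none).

Answer: C242V,D958V,E77K,G242E,G28Q,I211P,M595K,Q524I,R325G,Y882M

Derivation:
At Eta: gained [] -> total []
At Epsilon: gained ['D958V', 'I211P'] -> total ['D958V', 'I211P']
At Alpha: gained ['G28Q', 'M595K'] -> total ['D958V', 'G28Q', 'I211P', 'M595K']
At Theta: gained ['C242V', 'G242E', 'Y882M'] -> total ['C242V', 'D958V', 'G242E', 'G28Q', 'I211P', 'M595K', 'Y882M']
At Iota: gained ['Q524I', 'E77K', 'R325G'] -> total ['C242V', 'D958V', 'E77K', 'G242E', 'G28Q', 'I211P', 'M595K', 'Q524I', 'R325G', 'Y882M']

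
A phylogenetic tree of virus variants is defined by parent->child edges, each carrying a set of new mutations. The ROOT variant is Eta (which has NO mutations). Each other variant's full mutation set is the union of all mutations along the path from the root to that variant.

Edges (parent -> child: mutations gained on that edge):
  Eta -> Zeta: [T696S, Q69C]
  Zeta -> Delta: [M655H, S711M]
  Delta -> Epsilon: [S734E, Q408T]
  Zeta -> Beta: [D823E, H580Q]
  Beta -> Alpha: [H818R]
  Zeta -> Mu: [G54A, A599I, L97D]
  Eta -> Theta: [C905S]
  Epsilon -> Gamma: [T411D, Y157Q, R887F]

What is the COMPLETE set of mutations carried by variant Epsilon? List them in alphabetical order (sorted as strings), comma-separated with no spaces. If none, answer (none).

Answer: M655H,Q408T,Q69C,S711M,S734E,T696S

Derivation:
At Eta: gained [] -> total []
At Zeta: gained ['T696S', 'Q69C'] -> total ['Q69C', 'T696S']
At Delta: gained ['M655H', 'S711M'] -> total ['M655H', 'Q69C', 'S711M', 'T696S']
At Epsilon: gained ['S734E', 'Q408T'] -> total ['M655H', 'Q408T', 'Q69C', 'S711M', 'S734E', 'T696S']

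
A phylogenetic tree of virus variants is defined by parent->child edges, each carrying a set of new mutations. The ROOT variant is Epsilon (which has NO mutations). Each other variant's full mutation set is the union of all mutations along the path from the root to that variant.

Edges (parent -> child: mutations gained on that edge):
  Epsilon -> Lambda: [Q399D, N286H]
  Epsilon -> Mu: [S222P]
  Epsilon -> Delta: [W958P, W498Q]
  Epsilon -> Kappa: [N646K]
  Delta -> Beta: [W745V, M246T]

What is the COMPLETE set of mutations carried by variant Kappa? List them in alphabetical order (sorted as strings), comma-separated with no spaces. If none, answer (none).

Answer: N646K

Derivation:
At Epsilon: gained [] -> total []
At Kappa: gained ['N646K'] -> total ['N646K']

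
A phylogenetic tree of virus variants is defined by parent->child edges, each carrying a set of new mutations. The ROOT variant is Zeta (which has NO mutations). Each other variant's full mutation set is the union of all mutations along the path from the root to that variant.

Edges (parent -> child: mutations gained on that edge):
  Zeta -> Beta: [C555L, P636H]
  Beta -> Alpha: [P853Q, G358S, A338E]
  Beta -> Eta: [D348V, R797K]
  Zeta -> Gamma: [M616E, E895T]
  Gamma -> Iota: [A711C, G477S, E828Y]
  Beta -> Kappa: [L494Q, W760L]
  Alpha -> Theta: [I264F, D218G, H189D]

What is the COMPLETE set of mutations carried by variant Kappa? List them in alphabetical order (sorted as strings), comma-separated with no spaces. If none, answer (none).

Answer: C555L,L494Q,P636H,W760L

Derivation:
At Zeta: gained [] -> total []
At Beta: gained ['C555L', 'P636H'] -> total ['C555L', 'P636H']
At Kappa: gained ['L494Q', 'W760L'] -> total ['C555L', 'L494Q', 'P636H', 'W760L']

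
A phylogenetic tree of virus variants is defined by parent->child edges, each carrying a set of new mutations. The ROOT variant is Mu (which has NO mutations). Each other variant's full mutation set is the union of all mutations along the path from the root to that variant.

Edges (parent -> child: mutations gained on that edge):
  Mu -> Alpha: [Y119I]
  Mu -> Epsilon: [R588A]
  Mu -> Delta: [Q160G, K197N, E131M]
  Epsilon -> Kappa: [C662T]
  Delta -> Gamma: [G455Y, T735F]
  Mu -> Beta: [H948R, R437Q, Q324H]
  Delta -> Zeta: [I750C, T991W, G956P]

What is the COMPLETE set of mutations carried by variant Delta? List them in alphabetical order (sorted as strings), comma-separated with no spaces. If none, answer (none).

Answer: E131M,K197N,Q160G

Derivation:
At Mu: gained [] -> total []
At Delta: gained ['Q160G', 'K197N', 'E131M'] -> total ['E131M', 'K197N', 'Q160G']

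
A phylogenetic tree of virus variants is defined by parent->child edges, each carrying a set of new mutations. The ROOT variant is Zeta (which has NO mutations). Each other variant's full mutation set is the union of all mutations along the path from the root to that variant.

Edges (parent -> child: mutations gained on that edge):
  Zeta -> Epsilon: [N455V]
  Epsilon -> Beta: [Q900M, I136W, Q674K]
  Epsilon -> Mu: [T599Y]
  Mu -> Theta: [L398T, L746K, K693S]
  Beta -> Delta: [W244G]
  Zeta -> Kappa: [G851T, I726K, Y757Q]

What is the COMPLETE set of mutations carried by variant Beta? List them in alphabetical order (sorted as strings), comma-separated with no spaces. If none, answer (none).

At Zeta: gained [] -> total []
At Epsilon: gained ['N455V'] -> total ['N455V']
At Beta: gained ['Q900M', 'I136W', 'Q674K'] -> total ['I136W', 'N455V', 'Q674K', 'Q900M']

Answer: I136W,N455V,Q674K,Q900M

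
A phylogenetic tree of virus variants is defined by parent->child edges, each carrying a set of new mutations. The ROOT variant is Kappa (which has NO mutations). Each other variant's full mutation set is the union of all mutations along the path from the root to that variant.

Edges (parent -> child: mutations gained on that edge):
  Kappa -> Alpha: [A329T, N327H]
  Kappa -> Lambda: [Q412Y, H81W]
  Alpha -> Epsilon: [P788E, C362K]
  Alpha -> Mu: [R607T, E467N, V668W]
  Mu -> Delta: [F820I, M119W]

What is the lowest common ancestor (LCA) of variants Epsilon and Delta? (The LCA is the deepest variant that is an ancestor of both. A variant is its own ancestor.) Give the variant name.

Answer: Alpha

Derivation:
Path from root to Epsilon: Kappa -> Alpha -> Epsilon
  ancestors of Epsilon: {Kappa, Alpha, Epsilon}
Path from root to Delta: Kappa -> Alpha -> Mu -> Delta
  ancestors of Delta: {Kappa, Alpha, Mu, Delta}
Common ancestors: {Kappa, Alpha}
Walk up from Delta: Delta (not in ancestors of Epsilon), Mu (not in ancestors of Epsilon), Alpha (in ancestors of Epsilon), Kappa (in ancestors of Epsilon)
Deepest common ancestor (LCA) = Alpha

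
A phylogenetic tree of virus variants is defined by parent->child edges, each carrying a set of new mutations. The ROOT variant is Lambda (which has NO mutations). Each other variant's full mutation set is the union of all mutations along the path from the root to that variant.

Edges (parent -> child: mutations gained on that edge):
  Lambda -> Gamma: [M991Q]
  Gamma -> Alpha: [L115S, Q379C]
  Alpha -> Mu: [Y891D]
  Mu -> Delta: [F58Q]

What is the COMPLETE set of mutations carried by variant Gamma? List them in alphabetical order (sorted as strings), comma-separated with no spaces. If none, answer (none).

Answer: M991Q

Derivation:
At Lambda: gained [] -> total []
At Gamma: gained ['M991Q'] -> total ['M991Q']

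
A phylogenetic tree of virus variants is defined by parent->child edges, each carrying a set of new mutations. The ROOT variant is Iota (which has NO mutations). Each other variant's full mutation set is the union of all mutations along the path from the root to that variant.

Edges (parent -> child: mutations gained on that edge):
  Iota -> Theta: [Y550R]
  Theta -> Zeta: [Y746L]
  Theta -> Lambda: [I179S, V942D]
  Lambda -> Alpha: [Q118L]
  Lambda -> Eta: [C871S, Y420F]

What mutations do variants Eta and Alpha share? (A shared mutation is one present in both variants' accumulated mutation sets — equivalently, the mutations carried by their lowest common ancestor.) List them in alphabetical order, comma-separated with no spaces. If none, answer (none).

Answer: I179S,V942D,Y550R

Derivation:
Accumulating mutations along path to Eta:
  At Iota: gained [] -> total []
  At Theta: gained ['Y550R'] -> total ['Y550R']
  At Lambda: gained ['I179S', 'V942D'] -> total ['I179S', 'V942D', 'Y550R']
  At Eta: gained ['C871S', 'Y420F'] -> total ['C871S', 'I179S', 'V942D', 'Y420F', 'Y550R']
Mutations(Eta) = ['C871S', 'I179S', 'V942D', 'Y420F', 'Y550R']
Accumulating mutations along path to Alpha:
  At Iota: gained [] -> total []
  At Theta: gained ['Y550R'] -> total ['Y550R']
  At Lambda: gained ['I179S', 'V942D'] -> total ['I179S', 'V942D', 'Y550R']
  At Alpha: gained ['Q118L'] -> total ['I179S', 'Q118L', 'V942D', 'Y550R']
Mutations(Alpha) = ['I179S', 'Q118L', 'V942D', 'Y550R']
Intersection: ['C871S', 'I179S', 'V942D', 'Y420F', 'Y550R'] ∩ ['I179S', 'Q118L', 'V942D', 'Y550R'] = ['I179S', 'V942D', 'Y550R']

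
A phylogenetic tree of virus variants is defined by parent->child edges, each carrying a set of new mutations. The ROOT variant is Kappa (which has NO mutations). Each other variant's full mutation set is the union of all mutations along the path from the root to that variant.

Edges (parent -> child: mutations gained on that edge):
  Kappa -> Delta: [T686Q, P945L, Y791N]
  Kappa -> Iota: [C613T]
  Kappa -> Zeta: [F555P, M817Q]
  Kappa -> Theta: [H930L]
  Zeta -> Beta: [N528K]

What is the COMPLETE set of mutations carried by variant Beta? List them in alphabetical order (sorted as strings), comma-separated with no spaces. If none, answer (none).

At Kappa: gained [] -> total []
At Zeta: gained ['F555P', 'M817Q'] -> total ['F555P', 'M817Q']
At Beta: gained ['N528K'] -> total ['F555P', 'M817Q', 'N528K']

Answer: F555P,M817Q,N528K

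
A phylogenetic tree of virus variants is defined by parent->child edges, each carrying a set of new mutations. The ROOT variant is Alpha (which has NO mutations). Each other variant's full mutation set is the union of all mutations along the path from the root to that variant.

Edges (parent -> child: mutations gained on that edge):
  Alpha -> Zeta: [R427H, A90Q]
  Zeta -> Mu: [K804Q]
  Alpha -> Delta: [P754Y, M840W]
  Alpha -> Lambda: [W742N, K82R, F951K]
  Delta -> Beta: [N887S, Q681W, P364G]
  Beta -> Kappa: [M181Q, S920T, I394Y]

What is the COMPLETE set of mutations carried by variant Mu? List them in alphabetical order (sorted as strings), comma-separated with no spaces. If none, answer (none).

Answer: A90Q,K804Q,R427H

Derivation:
At Alpha: gained [] -> total []
At Zeta: gained ['R427H', 'A90Q'] -> total ['A90Q', 'R427H']
At Mu: gained ['K804Q'] -> total ['A90Q', 'K804Q', 'R427H']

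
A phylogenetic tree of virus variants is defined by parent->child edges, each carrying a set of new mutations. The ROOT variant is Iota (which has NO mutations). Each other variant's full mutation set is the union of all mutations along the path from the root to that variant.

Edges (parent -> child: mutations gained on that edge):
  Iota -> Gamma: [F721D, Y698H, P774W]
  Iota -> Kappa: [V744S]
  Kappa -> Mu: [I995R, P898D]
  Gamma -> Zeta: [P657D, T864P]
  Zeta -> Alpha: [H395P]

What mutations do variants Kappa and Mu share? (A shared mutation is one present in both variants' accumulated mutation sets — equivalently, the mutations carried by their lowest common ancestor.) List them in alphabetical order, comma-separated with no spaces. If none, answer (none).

Answer: V744S

Derivation:
Accumulating mutations along path to Kappa:
  At Iota: gained [] -> total []
  At Kappa: gained ['V744S'] -> total ['V744S']
Mutations(Kappa) = ['V744S']
Accumulating mutations along path to Mu:
  At Iota: gained [] -> total []
  At Kappa: gained ['V744S'] -> total ['V744S']
  At Mu: gained ['I995R', 'P898D'] -> total ['I995R', 'P898D', 'V744S']
Mutations(Mu) = ['I995R', 'P898D', 'V744S']
Intersection: ['V744S'] ∩ ['I995R', 'P898D', 'V744S'] = ['V744S']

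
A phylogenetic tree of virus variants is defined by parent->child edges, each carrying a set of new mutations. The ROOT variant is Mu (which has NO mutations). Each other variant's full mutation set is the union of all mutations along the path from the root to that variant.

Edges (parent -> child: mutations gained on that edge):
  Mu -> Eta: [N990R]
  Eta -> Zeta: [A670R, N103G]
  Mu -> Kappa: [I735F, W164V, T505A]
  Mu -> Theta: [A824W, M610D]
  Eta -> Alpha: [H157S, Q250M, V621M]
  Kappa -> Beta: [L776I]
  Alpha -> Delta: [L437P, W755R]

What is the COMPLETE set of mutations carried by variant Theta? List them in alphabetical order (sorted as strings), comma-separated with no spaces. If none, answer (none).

Answer: A824W,M610D

Derivation:
At Mu: gained [] -> total []
At Theta: gained ['A824W', 'M610D'] -> total ['A824W', 'M610D']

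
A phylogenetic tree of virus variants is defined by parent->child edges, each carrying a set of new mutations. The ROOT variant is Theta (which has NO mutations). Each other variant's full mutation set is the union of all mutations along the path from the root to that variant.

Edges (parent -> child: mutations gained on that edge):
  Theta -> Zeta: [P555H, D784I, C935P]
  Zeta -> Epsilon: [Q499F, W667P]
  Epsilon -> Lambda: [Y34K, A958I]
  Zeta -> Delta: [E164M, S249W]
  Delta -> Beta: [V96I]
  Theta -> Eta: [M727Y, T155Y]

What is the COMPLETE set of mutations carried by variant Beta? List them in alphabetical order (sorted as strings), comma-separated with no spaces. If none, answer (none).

Answer: C935P,D784I,E164M,P555H,S249W,V96I

Derivation:
At Theta: gained [] -> total []
At Zeta: gained ['P555H', 'D784I', 'C935P'] -> total ['C935P', 'D784I', 'P555H']
At Delta: gained ['E164M', 'S249W'] -> total ['C935P', 'D784I', 'E164M', 'P555H', 'S249W']
At Beta: gained ['V96I'] -> total ['C935P', 'D784I', 'E164M', 'P555H', 'S249W', 'V96I']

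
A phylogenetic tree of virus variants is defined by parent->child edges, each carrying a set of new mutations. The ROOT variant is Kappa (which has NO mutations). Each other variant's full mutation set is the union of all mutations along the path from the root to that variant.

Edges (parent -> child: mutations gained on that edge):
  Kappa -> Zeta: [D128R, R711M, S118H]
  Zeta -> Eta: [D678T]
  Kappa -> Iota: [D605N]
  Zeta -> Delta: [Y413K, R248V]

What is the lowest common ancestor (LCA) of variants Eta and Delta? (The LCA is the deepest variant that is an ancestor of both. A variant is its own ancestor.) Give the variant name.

Path from root to Eta: Kappa -> Zeta -> Eta
  ancestors of Eta: {Kappa, Zeta, Eta}
Path from root to Delta: Kappa -> Zeta -> Delta
  ancestors of Delta: {Kappa, Zeta, Delta}
Common ancestors: {Kappa, Zeta}
Walk up from Delta: Delta (not in ancestors of Eta), Zeta (in ancestors of Eta), Kappa (in ancestors of Eta)
Deepest common ancestor (LCA) = Zeta

Answer: Zeta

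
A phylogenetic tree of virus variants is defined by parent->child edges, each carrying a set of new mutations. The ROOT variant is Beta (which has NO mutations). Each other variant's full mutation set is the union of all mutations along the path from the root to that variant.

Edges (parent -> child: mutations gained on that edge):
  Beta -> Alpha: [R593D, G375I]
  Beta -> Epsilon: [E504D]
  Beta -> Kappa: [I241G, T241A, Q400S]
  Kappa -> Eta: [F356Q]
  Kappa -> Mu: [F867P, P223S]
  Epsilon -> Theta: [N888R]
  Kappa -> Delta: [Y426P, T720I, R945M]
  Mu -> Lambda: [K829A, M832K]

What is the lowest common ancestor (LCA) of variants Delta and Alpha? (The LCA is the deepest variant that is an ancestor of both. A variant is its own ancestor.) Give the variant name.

Path from root to Delta: Beta -> Kappa -> Delta
  ancestors of Delta: {Beta, Kappa, Delta}
Path from root to Alpha: Beta -> Alpha
  ancestors of Alpha: {Beta, Alpha}
Common ancestors: {Beta}
Walk up from Alpha: Alpha (not in ancestors of Delta), Beta (in ancestors of Delta)
Deepest common ancestor (LCA) = Beta

Answer: Beta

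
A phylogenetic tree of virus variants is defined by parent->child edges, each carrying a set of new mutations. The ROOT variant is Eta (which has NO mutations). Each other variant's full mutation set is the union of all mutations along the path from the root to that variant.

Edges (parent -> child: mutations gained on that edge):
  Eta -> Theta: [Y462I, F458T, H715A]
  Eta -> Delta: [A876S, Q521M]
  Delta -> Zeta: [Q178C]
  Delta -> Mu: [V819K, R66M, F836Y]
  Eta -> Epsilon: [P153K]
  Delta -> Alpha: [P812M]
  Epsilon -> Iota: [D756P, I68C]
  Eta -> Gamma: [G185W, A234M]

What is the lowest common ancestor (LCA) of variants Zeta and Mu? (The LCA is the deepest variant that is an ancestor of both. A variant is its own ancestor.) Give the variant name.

Path from root to Zeta: Eta -> Delta -> Zeta
  ancestors of Zeta: {Eta, Delta, Zeta}
Path from root to Mu: Eta -> Delta -> Mu
  ancestors of Mu: {Eta, Delta, Mu}
Common ancestors: {Eta, Delta}
Walk up from Mu: Mu (not in ancestors of Zeta), Delta (in ancestors of Zeta), Eta (in ancestors of Zeta)
Deepest common ancestor (LCA) = Delta

Answer: Delta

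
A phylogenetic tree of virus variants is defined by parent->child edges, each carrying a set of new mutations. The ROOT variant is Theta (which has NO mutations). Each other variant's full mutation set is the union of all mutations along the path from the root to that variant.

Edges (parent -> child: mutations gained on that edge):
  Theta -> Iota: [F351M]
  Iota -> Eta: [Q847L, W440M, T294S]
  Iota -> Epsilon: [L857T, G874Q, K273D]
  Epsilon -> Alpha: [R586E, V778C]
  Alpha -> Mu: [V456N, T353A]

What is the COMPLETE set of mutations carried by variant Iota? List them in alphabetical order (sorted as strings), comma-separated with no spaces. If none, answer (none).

Answer: F351M

Derivation:
At Theta: gained [] -> total []
At Iota: gained ['F351M'] -> total ['F351M']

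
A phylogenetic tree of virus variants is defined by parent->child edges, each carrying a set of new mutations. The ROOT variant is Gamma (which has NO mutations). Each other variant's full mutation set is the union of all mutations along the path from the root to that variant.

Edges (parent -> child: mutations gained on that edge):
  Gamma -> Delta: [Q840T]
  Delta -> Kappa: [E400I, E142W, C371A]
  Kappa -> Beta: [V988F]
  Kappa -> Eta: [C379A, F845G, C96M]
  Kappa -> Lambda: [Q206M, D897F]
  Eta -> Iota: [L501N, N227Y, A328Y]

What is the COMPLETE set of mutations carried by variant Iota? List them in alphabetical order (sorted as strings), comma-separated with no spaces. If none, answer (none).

At Gamma: gained [] -> total []
At Delta: gained ['Q840T'] -> total ['Q840T']
At Kappa: gained ['E400I', 'E142W', 'C371A'] -> total ['C371A', 'E142W', 'E400I', 'Q840T']
At Eta: gained ['C379A', 'F845G', 'C96M'] -> total ['C371A', 'C379A', 'C96M', 'E142W', 'E400I', 'F845G', 'Q840T']
At Iota: gained ['L501N', 'N227Y', 'A328Y'] -> total ['A328Y', 'C371A', 'C379A', 'C96M', 'E142W', 'E400I', 'F845G', 'L501N', 'N227Y', 'Q840T']

Answer: A328Y,C371A,C379A,C96M,E142W,E400I,F845G,L501N,N227Y,Q840T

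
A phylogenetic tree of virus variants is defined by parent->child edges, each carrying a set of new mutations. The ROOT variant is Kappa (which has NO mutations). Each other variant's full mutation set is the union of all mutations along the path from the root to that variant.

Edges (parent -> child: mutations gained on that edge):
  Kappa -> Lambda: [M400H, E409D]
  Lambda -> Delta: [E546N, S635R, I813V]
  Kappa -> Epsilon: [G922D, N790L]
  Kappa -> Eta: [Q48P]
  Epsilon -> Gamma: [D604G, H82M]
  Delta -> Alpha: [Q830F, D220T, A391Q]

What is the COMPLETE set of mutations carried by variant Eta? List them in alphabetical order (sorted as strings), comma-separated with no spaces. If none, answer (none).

Answer: Q48P

Derivation:
At Kappa: gained [] -> total []
At Eta: gained ['Q48P'] -> total ['Q48P']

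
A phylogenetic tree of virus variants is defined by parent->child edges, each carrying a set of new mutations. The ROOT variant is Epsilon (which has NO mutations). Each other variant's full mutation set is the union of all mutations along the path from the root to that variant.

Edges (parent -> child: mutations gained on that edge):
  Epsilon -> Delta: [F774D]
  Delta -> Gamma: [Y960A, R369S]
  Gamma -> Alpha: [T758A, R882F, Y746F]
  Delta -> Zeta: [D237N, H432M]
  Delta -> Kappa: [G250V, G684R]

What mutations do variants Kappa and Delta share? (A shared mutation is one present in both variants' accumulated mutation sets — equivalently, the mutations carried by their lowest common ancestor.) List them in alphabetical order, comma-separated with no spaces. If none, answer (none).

Accumulating mutations along path to Kappa:
  At Epsilon: gained [] -> total []
  At Delta: gained ['F774D'] -> total ['F774D']
  At Kappa: gained ['G250V', 'G684R'] -> total ['F774D', 'G250V', 'G684R']
Mutations(Kappa) = ['F774D', 'G250V', 'G684R']
Accumulating mutations along path to Delta:
  At Epsilon: gained [] -> total []
  At Delta: gained ['F774D'] -> total ['F774D']
Mutations(Delta) = ['F774D']
Intersection: ['F774D', 'G250V', 'G684R'] ∩ ['F774D'] = ['F774D']

Answer: F774D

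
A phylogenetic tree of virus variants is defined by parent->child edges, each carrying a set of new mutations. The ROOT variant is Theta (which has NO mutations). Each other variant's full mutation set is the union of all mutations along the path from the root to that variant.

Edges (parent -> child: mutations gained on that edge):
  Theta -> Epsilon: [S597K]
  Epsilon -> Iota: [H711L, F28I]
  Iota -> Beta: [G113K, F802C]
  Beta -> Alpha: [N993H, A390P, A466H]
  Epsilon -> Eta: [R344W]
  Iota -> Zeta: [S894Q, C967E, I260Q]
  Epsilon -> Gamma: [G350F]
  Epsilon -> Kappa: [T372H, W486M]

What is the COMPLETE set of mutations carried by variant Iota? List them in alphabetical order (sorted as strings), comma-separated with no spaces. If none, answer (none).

Answer: F28I,H711L,S597K

Derivation:
At Theta: gained [] -> total []
At Epsilon: gained ['S597K'] -> total ['S597K']
At Iota: gained ['H711L', 'F28I'] -> total ['F28I', 'H711L', 'S597K']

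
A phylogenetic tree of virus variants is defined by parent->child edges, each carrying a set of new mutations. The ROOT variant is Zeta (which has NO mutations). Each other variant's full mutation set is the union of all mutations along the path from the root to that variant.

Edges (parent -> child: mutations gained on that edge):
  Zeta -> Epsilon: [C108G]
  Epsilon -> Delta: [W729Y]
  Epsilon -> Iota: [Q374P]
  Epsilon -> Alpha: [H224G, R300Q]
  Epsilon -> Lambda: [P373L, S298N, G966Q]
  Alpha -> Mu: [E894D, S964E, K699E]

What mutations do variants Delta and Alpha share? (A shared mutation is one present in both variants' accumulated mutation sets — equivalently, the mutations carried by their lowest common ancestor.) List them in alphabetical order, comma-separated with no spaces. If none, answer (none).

Answer: C108G

Derivation:
Accumulating mutations along path to Delta:
  At Zeta: gained [] -> total []
  At Epsilon: gained ['C108G'] -> total ['C108G']
  At Delta: gained ['W729Y'] -> total ['C108G', 'W729Y']
Mutations(Delta) = ['C108G', 'W729Y']
Accumulating mutations along path to Alpha:
  At Zeta: gained [] -> total []
  At Epsilon: gained ['C108G'] -> total ['C108G']
  At Alpha: gained ['H224G', 'R300Q'] -> total ['C108G', 'H224G', 'R300Q']
Mutations(Alpha) = ['C108G', 'H224G', 'R300Q']
Intersection: ['C108G', 'W729Y'] ∩ ['C108G', 'H224G', 'R300Q'] = ['C108G']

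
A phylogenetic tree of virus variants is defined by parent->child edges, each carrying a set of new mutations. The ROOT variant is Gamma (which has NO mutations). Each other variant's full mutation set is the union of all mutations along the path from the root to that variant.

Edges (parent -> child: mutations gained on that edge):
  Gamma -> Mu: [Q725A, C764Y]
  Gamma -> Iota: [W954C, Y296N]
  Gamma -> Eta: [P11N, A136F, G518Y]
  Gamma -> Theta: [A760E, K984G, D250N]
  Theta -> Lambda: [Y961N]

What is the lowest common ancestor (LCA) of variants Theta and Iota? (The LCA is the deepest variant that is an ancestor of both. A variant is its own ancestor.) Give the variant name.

Answer: Gamma

Derivation:
Path from root to Theta: Gamma -> Theta
  ancestors of Theta: {Gamma, Theta}
Path from root to Iota: Gamma -> Iota
  ancestors of Iota: {Gamma, Iota}
Common ancestors: {Gamma}
Walk up from Iota: Iota (not in ancestors of Theta), Gamma (in ancestors of Theta)
Deepest common ancestor (LCA) = Gamma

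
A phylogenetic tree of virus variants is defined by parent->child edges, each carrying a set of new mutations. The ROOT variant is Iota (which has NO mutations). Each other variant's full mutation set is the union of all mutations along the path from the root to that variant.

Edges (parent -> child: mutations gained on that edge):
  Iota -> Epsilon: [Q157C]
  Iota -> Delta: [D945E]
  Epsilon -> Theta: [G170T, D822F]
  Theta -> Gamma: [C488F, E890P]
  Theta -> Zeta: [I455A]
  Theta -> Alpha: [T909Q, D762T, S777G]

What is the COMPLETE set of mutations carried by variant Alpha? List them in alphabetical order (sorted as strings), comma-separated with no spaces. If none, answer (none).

Answer: D762T,D822F,G170T,Q157C,S777G,T909Q

Derivation:
At Iota: gained [] -> total []
At Epsilon: gained ['Q157C'] -> total ['Q157C']
At Theta: gained ['G170T', 'D822F'] -> total ['D822F', 'G170T', 'Q157C']
At Alpha: gained ['T909Q', 'D762T', 'S777G'] -> total ['D762T', 'D822F', 'G170T', 'Q157C', 'S777G', 'T909Q']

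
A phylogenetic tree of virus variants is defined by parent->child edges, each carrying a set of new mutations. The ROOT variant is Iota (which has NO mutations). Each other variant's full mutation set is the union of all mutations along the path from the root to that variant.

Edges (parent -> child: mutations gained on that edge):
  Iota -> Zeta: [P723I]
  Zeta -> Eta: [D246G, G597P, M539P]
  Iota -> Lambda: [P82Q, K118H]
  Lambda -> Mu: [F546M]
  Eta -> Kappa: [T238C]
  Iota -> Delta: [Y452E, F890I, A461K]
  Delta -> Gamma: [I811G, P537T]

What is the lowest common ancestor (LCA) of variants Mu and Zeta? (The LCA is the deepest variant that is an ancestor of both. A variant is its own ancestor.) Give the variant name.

Answer: Iota

Derivation:
Path from root to Mu: Iota -> Lambda -> Mu
  ancestors of Mu: {Iota, Lambda, Mu}
Path from root to Zeta: Iota -> Zeta
  ancestors of Zeta: {Iota, Zeta}
Common ancestors: {Iota}
Walk up from Zeta: Zeta (not in ancestors of Mu), Iota (in ancestors of Mu)
Deepest common ancestor (LCA) = Iota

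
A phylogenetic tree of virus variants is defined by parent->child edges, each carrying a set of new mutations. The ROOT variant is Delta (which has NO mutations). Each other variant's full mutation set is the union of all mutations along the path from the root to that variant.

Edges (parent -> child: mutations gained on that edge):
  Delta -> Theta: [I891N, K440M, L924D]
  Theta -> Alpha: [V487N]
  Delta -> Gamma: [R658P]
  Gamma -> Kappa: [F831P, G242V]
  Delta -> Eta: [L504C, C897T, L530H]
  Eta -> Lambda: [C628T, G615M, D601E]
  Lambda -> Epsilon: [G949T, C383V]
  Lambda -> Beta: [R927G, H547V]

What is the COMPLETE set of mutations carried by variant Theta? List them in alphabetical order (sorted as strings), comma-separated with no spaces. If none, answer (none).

Answer: I891N,K440M,L924D

Derivation:
At Delta: gained [] -> total []
At Theta: gained ['I891N', 'K440M', 'L924D'] -> total ['I891N', 'K440M', 'L924D']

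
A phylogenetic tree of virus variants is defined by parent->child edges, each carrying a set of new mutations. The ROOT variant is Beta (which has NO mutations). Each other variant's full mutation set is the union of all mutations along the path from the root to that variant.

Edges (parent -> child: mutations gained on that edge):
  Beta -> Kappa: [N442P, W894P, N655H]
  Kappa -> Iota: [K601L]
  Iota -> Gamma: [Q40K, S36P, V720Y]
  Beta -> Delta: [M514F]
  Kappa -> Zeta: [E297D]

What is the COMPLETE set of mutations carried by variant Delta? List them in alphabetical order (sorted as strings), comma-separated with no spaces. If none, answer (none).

Answer: M514F

Derivation:
At Beta: gained [] -> total []
At Delta: gained ['M514F'] -> total ['M514F']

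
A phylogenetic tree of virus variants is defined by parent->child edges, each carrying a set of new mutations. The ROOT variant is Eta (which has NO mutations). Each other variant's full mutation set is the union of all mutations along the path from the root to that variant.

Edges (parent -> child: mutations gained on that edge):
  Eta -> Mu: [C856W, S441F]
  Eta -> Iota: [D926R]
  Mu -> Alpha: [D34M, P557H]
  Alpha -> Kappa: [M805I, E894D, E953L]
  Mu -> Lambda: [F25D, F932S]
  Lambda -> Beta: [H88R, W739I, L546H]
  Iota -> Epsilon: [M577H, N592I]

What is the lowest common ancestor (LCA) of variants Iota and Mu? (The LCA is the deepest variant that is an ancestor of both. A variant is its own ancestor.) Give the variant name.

Path from root to Iota: Eta -> Iota
  ancestors of Iota: {Eta, Iota}
Path from root to Mu: Eta -> Mu
  ancestors of Mu: {Eta, Mu}
Common ancestors: {Eta}
Walk up from Mu: Mu (not in ancestors of Iota), Eta (in ancestors of Iota)
Deepest common ancestor (LCA) = Eta

Answer: Eta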